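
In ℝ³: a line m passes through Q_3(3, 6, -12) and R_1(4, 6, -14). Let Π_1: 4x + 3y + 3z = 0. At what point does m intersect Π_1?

(0, 6, -6)

A direction vector for m is R_1 − Q_3 = (1, 0, -2).
Substitute r = (3, 6, -12) + t(1, 0, -2) into the plane: -6 + (-2)t = 0, so t = -3.
Intersection: (3, 6, -12) + (-3)·(1, 0, -2) = (0, 6, -6).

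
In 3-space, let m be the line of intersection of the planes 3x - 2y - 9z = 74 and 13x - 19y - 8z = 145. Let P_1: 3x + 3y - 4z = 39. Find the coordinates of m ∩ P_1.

Direction of m: (3, -2, -9) × (13, -19, -8) = (-155, -93, -31).
A point on m: solving the two plane equations with x = 1 gives (1, -4, -7).
Substitute r = (1, -4, -7) + t(-155, -93, -31) into the plane: 19 + (-620)t = 39, so t = -1/31.
Intersection: (1, -4, -7) + (-1/31)·(-155, -93, -31) = (6, -1, -6).

(6, -1, -6)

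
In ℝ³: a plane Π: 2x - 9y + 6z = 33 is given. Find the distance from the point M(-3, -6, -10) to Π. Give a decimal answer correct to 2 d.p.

4.09

n·M − d = (2)·(-3) + (-9)·(-6) + (6)·(-10) − 33 = -45; |n| = √121.
Distance = |-45| / √121 = 45/√121 ≈ 4.09.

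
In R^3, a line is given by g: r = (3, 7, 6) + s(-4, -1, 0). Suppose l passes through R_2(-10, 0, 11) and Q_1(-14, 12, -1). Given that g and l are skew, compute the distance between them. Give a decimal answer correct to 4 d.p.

A direction vector for l is Q_1 − R_2 = (-4, 12, -12).
Common perpendicular direction n = (-4, -1, 0) × (-4, 12, -12) = (12, -48, -52).
With w = (-10, 0, 11) − (3, 7, 6) = (-13, -7, 5), w · n = -80.
Distance = |w · n| / |n| = |-80| / √5152 ≈ 1.1146.

1.1146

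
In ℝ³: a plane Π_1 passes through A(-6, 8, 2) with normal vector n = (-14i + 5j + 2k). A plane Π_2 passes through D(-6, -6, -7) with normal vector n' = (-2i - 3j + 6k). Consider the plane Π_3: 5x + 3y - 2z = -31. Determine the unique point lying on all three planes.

Π_1: n·r = n·A gives -14x + 5y + 2z = 128.
Π_2: n'·r = n'·D gives -2x - 3y + 6z = -12.
Solving the 3×3 linear system -14x + 5y + 2z = 128, -2x - 3y + 6z = -12, 5x + 3y - 2z = -31 (e.g. by elimination or Cramer's rule, determinant = 316) gives (-9, 2, -4).

(-9, 2, -4)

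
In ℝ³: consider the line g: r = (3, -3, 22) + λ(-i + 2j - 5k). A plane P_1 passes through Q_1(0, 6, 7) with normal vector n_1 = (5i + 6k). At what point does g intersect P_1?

P_1: n_1·r = n_1·Q_1 gives 5x + 6z = 42.
Substitute r = (3, -3, 22) + t(-1, 2, -5) into the plane: 147 + (-35)t = 42, so t = 3.
Intersection: (3, -3, 22) + 3·(-1, 2, -5) = (0, 3, 7).

(0, 3, 7)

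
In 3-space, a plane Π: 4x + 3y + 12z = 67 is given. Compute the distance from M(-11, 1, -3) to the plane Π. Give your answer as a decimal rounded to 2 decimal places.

11.08

n·M − d = (4)·(-11) + (3)·(1) + (12)·(-3) − 67 = -144; |n| = √169.
Distance = |-144| / √169 = 144/√169 ≈ 11.08.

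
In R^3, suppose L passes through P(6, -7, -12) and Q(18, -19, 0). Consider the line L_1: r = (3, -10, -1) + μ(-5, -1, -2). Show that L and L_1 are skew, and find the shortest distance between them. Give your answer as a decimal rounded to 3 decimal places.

8.981

A direction vector for L is Q − P = (12, -12, 12).
Common perpendicular direction n = (12, -12, 12) × (-5, -1, -2) = (36, -36, -72).
With w = (3, -10, -1) − (6, -7, -12) = (-3, -3, 11), w · n = -792.
Since n ≠ 0 the lines are not parallel, and w · n = -792 ≠ 0 so they do not intersect; hence they are skew.
Distance = |w · n| / |n| = |-792| / √7776 ≈ 8.981.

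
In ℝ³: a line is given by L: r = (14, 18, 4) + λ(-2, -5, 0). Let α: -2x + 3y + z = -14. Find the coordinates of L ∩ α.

(6, -2, 4)

Substitute r = (14, 18, 4) + t(-2, -5, 0) into the plane: 30 + (-11)t = -14, so t = 4.
Intersection: (14, 18, 4) + 4·(-2, -5, 0) = (6, -2, 4).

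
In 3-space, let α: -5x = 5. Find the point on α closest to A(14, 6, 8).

Foot = A − λn with λ = (n·A − d)/|n|² = (-70 − 5)/25 = -3.
Foot = (14, 6, 8) − (-3)·(-5, 0, 0) = (-1, 6, 8).

(-1, 6, 8)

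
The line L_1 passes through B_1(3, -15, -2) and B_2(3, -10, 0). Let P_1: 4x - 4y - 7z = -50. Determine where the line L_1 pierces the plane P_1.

A direction vector for L_1 is B_2 − B_1 = (0, 5, 2).
Substitute r = (3, -15, -2) + t(0, 5, 2) into the plane: 86 + (-34)t = -50, so t = 4.
Intersection: (3, -15, -2) + 4·(0, 5, 2) = (3, 5, 6).

(3, 5, 6)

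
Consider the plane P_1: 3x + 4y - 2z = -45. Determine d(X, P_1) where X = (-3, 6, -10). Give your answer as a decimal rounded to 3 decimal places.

14.856

n·X − d = (3)·(-3) + (4)·(6) + (-2)·(-10) − (-45) = 80; |n| = √29.
Distance = |80| / √29 = 80/√29 ≈ 14.856.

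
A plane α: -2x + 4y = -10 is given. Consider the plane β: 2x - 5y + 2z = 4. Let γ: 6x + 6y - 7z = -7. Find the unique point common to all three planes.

Solving the 3×3 linear system -2x + 4y = -10, 2x - 5y + 2z = 4, 6x + 6y - 7z = -7 (e.g. by elimination or Cramer's rule, determinant = 58) gives (-3, -4, -5).

(-3, -4, -5)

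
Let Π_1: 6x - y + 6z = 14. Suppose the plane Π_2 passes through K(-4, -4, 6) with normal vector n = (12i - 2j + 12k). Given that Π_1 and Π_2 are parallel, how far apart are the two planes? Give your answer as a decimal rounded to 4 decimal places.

Π_2: n·r = n·K gives 12x - 2y + 12z = 32.
Rescale Π_2 by 1/2: 6x - y + 6z = 16. Then distance = |14 − 16| / √73 ≈ 0.2341.

0.2341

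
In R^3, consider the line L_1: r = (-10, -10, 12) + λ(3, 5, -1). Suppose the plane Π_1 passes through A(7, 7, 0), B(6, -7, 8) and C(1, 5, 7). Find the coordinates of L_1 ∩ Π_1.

(-1, 5, 9)

AB = (-1, -14, 8), AC = (-6, -2, 7); a normal to Π_1 is AB × AC = (-82, -41, -82).
Using A: Π_1 has equation -82x - 41y - 82z = -861.
Substitute r = (-10, -10, 12) + t(3, 5, -1) into the plane: 246 + (-369)t = -861, so t = 3.
Intersection: (-10, -10, 12) + 3·(3, 5, -1) = (-1, 5, 9).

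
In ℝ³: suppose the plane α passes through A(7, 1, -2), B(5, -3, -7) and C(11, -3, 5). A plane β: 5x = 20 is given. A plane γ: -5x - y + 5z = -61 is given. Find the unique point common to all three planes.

AB = (-2, -4, -5), AC = (4, -4, 7); a normal to α is AB × AC = (-48, -6, 24).
Using A: α has equation -48x - 6y + 24z = -390.
Solving the 3×3 linear system -48x - 6y + 24z = -390, 5x = 20, -5x - y + 5z = -61 (e.g. by elimination or Cramer's rule, determinant = 30) gives (4, 1, -8).

(4, 1, -8)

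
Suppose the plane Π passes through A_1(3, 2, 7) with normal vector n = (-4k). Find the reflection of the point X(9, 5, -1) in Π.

Π: n·r = n·A_1 gives -4z = -28.
λ = (n·X − d)/|n|² = (4 − (-28))/16 = 2.
Reflection = X − 2λn = (9, 5, -1) − 4·(0, 0, -4) = (9, 5, 15).

(9, 5, 15)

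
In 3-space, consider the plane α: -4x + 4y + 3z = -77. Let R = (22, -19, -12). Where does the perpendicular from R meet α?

(10, -7, -3)

Foot = R − λn with λ = (n·R − d)/|n|² = (-200 − (-77))/41 = -3.
Foot = (22, -19, -12) − (-3)·(-4, 4, 3) = (10, -7, -3).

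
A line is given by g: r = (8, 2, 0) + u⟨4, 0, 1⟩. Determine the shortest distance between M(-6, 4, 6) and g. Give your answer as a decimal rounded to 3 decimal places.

9.431

Taking (8, 2, 0) on g with direction v = (4, 0, 1): w = M − (8, 2, 0) = (-14, 2, 6), and w × v = (2, 38, -8).
Distance = |w × v| / |v| = √1512 / √17 ≈ 9.431.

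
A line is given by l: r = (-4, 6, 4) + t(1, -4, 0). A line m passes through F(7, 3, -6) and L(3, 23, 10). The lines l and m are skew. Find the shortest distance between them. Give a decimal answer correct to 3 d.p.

A direction vector for m is L − F = (-4, 20, 16).
Common perpendicular direction n = (1, -4, 0) × (-4, 20, 16) = (-64, -16, 4).
With w = (7, 3, -6) − (-4, 6, 4) = (11, -3, -10), w · n = -696.
Distance = |w · n| / |n| = |-696| / √4368 ≈ 10.531.

10.531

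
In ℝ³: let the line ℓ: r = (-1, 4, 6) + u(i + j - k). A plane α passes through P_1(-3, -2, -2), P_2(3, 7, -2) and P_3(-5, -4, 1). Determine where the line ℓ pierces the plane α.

P_1P_2 = (6, 9, 0), P_1P_3 = (-2, -2, 3); a normal to α is P_1P_2 × P_1P_3 = (27, -18, 6).
Using P_1: α has equation 27x - 18y + 6z = -57.
Substitute r = (-1, 4, 6) + t(1, 1, -1) into the plane: -63 + 3t = -57, so t = 2.
Intersection: (-1, 4, 6) + 2·(1, 1, -1) = (1, 6, 4).

(1, 6, 4)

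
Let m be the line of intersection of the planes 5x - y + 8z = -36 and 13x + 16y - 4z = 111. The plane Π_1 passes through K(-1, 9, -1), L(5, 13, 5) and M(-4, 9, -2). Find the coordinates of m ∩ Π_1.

(-1, 7, -3)

Direction of m: (5, -1, 8) × (13, 16, -4) = (-124, 124, 93).
A point on m: solving the two plane equations with x = -5 gives (-5, 11, 0).
KL = (6, 4, 6), KM = (-3, 0, -1); a normal to Π_1 is KL × KM = (-4, -12, 12).
Using K: Π_1 has equation -4x - 12y + 12z = -116.
Substitute r = (-5, 11, 0) + t(-124, 124, 93) into the plane: -112 + 124t = -116, so t = -1/31.
Intersection: (-5, 11, 0) + (-1/31)·(-124, 124, 93) = (-1, 7, -3).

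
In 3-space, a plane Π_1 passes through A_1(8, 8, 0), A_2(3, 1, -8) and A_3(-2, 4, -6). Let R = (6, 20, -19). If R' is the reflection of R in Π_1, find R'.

(0, -10, 11)

A_1A_2 = (-5, -7, -8), A_1A_3 = (-10, -4, -6); a normal to Π_1 is A_1A_2 × A_1A_3 = (10, 50, -50).
Using A_1: Π_1 has equation 10x + 50y - 50z = 480.
λ = (n·R − d)/|n|² = (2010 − 480)/5100 = 3/10.
Reflection = R − 2λn = (6, 20, -19) − (3/5)·(10, 50, -50) = (0, -10, 11).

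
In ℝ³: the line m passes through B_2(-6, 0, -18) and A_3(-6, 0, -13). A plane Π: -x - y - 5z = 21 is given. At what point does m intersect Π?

A direction vector for m is A_3 − B_2 = (0, 0, 5).
Substitute r = (-6, 0, -18) + t(0, 0, 5) into the plane: 96 + (-25)t = 21, so t = 3.
Intersection: (-6, 0, -18) + 3·(0, 0, 5) = (-6, 0, -3).

(-6, 0, -3)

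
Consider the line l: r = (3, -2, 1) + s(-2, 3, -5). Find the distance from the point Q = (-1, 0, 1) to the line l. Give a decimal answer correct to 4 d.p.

3.8525

Taking (3, -2, 1) on l with direction v = (-2, 3, -5): w = Q − (3, -2, 1) = (-4, 2, 0), and w × v = (-10, -20, -8).
Distance = |w × v| / |v| = √564 / √38 ≈ 3.8525.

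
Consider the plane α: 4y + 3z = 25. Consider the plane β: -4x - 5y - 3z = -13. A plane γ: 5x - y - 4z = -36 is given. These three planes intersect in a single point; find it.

(-4, 4, 3)

Solving the 3×3 linear system 4y + 3z = 25, -4x - 5y - 3z = -13, 5x - y - 4z = -36 (e.g. by elimination or Cramer's rule, determinant = -37) gives (-4, 4, 3).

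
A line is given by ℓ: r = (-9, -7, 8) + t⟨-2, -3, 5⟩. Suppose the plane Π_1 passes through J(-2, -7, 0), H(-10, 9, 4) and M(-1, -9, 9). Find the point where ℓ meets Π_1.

(-5, -1, -2)

JH = (-8, 16, 4), JM = (1, -2, 9); a normal to Π_1 is JH × JM = (152, 76, 0).
Using J: Π_1 has equation 152x + 76y = -836.
Substitute r = (-9, -7, 8) + t(-2, -3, 5) into the plane: -1900 + (-532)t = -836, so t = -2.
Intersection: (-9, -7, 8) + (-2)·(-2, -3, 5) = (-5, -1, -2).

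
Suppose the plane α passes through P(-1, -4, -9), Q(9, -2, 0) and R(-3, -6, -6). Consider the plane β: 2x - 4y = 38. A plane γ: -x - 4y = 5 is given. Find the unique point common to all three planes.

(11, -4, 9)

PQ = (10, 2, 9), PR = (-2, -2, 3); a normal to α is PQ × PR = (24, -48, -16).
Using P: α has equation 24x - 48y - 16z = 312.
Solving the 3×3 linear system 24x - 48y - 16z = 312, 2x - 4y = 38, -x - 4y = 5 (e.g. by elimination or Cramer's rule, determinant = 192) gives (11, -4, 9).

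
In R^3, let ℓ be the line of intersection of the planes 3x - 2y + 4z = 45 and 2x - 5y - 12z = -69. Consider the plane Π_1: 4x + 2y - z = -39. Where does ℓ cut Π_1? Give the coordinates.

(-3, -9, 9)

Direction of ℓ: (3, -2, 4) × (2, -5, -12) = (44, 44, -11).
A point on ℓ: solving the two plane equations with x = -15 gives (-15, -21, 12).
Substitute r = (-15, -21, 12) + t(44, 44, -11) into the plane: -114 + 275t = -39, so t = 3/11.
Intersection: (-15, -21, 12) + (3/11)·(44, 44, -11) = (-3, -9, 9).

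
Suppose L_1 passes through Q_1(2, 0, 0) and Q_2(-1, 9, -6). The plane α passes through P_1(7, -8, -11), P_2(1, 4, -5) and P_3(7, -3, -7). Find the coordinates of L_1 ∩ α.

(0, 6, -4)

A direction vector for L_1 is Q_2 − Q_1 = (-3, 9, -6).
P_1P_2 = (-6, 12, 6), P_1P_3 = (0, 5, 4); a normal to α is P_1P_2 × P_1P_3 = (18, 24, -30).
Using P_1: α has equation 18x + 24y - 30z = 264.
Substitute r = (2, 0, 0) + t(-3, 9, -6) into the plane: 36 + 342t = 264, so t = 2/3.
Intersection: (2, 0, 0) + (2/3)·(-3, 9, -6) = (0, 6, -4).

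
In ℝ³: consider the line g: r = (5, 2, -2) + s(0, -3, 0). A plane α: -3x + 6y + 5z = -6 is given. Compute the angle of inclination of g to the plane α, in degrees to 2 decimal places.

sin θ = |n·v| / (|n||v|) = |-18| / (√70 · √9) = 0.71714.
θ ≈ 45.82°.

45.82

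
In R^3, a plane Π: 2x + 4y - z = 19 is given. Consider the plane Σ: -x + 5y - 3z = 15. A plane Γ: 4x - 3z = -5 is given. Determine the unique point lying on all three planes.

Solving the 3×3 linear system 2x + 4y - z = 19, -x + 5y - 3z = 15, 4x - 3z = -5 (e.g. by elimination or Cramer's rule, determinant = -70) gives (1, 5, 3).

(1, 5, 3)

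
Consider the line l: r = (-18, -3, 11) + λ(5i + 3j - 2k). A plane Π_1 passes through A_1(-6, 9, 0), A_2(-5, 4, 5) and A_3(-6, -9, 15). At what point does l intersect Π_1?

A_1A_2 = (1, -5, 5), A_1A_3 = (0, -18, 15); a normal to Π_1 is A_1A_2 × A_1A_3 = (15, -15, -18).
Using A_1: Π_1 has equation 15x - 15y - 18z = -225.
Substitute r = (-18, -3, 11) + t(5, 3, -2) into the plane: -423 + 66t = -225, so t = 3.
Intersection: (-18, -3, 11) + 3·(5, 3, -2) = (-3, 6, 5).

(-3, 6, 5)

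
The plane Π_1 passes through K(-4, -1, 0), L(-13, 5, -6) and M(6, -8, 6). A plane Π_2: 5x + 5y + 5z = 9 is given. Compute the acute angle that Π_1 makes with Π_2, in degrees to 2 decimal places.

KL = (-9, 6, -6), KM = (10, -7, 6); a normal to Π_1 is KL × KM = (-6, -6, 3).
Using K: Π_1 has equation -6x - 6y + 3z = 30.
cos θ = |n₁·n₂| / (|n₁||n₂|) = |-45| / (√81 · √75).
θ = arccos(0.57735) ≈ 54.74°.

54.74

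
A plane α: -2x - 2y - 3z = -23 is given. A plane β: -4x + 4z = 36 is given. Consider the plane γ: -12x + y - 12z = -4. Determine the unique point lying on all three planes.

Solving the 3×3 linear system -2x - 2y - 3z = -23, -4x + 4z = 36, -12x + y - 12z = -4 (e.g. by elimination or Cramer's rule, determinant = 212) gives (-4, 8, 5).

(-4, 8, 5)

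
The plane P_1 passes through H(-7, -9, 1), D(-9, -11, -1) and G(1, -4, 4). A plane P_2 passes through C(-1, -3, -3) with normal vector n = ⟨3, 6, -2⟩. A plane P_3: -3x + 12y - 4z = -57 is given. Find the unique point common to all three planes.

(3, -2, 6)

HD = (-2, -2, -2), HG = (8, 5, 3); a normal to P_1 is HD × HG = (4, -10, 6).
Using H: P_1 has equation 4x - 10y + 6z = 68.
P_2: n·r = n·C gives 3x + 6y - 2z = -15.
Solving the 3×3 linear system 4x - 10y + 6z = 68, 3x + 6y - 2z = -15, -3x + 12y - 4z = -57 (e.g. by elimination or Cramer's rule, determinant = 144) gives (3, -2, 6).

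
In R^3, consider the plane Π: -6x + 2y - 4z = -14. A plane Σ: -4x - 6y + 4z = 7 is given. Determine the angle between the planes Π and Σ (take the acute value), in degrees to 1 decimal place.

86.3

cos θ = |n₁·n₂| / (|n₁||n₂|) = |-4| / (√56 · √68).
θ = arccos(0.06482) ≈ 86.3°.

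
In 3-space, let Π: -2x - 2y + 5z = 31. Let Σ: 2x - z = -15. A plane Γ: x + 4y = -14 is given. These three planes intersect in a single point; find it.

Solving the 3×3 linear system -2x - 2y + 5z = 31, 2x - z = -15, x + 4y = -14 (e.g. by elimination or Cramer's rule, determinant = 34) gives (-6, -2, 3).

(-6, -2, 3)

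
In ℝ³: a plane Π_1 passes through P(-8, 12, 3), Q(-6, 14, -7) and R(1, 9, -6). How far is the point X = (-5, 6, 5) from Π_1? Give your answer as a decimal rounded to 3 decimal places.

2.673

PQ = (2, 2, -10), PR = (9, -3, -9); a normal to Π_1 is PQ × PR = (-48, -72, -24).
Using P: Π_1 has equation -48x - 72y - 24z = -552.
n·X − d = (-48)·(-5) + (-72)·(6) + (-24)·(5) − (-552) = 240; |n| = √8064.
Distance = |240| / √8064 = 240/√8064 ≈ 2.673.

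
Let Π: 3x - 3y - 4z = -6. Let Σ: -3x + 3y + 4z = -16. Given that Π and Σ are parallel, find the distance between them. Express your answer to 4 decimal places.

Rescale Σ by 1/(-1): 3x - 3y - 4z = 16. Then distance = |-6 − 16| / √34 ≈ 3.7730.

3.7730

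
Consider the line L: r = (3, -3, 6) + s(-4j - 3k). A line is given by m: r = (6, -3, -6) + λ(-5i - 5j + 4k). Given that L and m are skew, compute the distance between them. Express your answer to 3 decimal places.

3.691

Common perpendicular direction n = (0, -4, -3) × (-5, -5, 4) = (-31, 15, -20).
With w = (6, -3, -6) − (3, -3, 6) = (3, 0, -12), w · n = 147.
Distance = |w · n| / |n| = |147| / √1586 ≈ 3.691.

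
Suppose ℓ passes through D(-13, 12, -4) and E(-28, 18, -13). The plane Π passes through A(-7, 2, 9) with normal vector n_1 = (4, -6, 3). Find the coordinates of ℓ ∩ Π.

A direction vector for ℓ is E − D = (-15, 6, -9).
Π: n_1·r = n_1·A gives 4x - 6y + 3z = -13.
Substitute r = (-13, 12, -4) + t(-15, 6, -9) into the plane: -136 + (-123)t = -13, so t = -1.
Intersection: (-13, 12, -4) + (-1)·(-15, 6, -9) = (2, 6, 5).

(2, 6, 5)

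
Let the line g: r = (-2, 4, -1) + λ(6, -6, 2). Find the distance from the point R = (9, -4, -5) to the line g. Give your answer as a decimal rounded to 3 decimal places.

7.291

Taking (-2, 4, -1) on g with direction v = (6, -6, 2): w = R − (-2, 4, -1) = (11, -8, -4), and w × v = (-40, -46, -18).
Distance = |w × v| / |v| = √4040 / √76 ≈ 7.291.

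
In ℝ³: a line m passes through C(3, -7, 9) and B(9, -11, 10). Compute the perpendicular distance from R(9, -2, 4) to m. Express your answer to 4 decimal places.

9.1497

A direction vector for m is B − C = (6, -4, 1).
Taking (3, -7, 9) on m with direction v = (6, -4, 1): w = R − (3, -7, 9) = (6, 5, -5), and w × v = (-15, -36, -54).
Distance = |w × v| / |v| = √4437 / √53 ≈ 9.1497.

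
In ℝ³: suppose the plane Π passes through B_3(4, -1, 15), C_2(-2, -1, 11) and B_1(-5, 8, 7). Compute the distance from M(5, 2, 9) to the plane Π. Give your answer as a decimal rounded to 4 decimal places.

B_3C_2 = (-6, 0, -4), B_3B_1 = (-9, 9, -8); a normal to Π is B_3C_2 × B_3B_1 = (36, -12, -54).
Using B_3: Π has equation 36x - 12y - 54z = -654.
n·M − d = (36)·(5) + (-12)·(2) + (-54)·(9) − (-654) = 324; |n| = √4356.
Distance = |324| / √4356 = 324/√4356 ≈ 4.9091.

4.9091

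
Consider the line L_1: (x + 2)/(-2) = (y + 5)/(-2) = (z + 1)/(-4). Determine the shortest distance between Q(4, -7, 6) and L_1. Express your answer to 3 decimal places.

L_1 has direction (-2, -2, -4) through (-2, -5, -1).
Taking (-2, -5, -1) on L_1 with direction v = (-2, -2, -4): w = Q − (-2, -5, -1) = (6, -2, 7), and w × v = (22, 10, -16).
Distance = |w × v| / |v| = √840 / √24 ≈ 5.916.

5.916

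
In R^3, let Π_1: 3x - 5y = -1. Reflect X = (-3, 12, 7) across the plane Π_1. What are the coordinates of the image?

(9, -8, 7)

λ = (n·X − d)/|n|² = (-69 − (-1))/34 = -2.
Reflection = X − 2λn = (-3, 12, 7) − (-4)·(3, -5, 0) = (9, -8, 7).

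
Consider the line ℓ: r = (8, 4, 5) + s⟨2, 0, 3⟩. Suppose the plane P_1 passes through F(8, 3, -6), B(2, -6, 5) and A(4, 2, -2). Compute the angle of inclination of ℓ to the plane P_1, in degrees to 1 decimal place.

62.3

FB = (-6, -9, 11), FA = (-4, -1, 4); a normal to P_1 is FB × FA = (-25, -20, -30).
Using F: P_1 has equation -25x - 20y - 30z = -80.
sin θ = |n·v| / (|n||v|) = |-140| / (√1925 · √13) = 0.88500.
θ ≈ 62.3°.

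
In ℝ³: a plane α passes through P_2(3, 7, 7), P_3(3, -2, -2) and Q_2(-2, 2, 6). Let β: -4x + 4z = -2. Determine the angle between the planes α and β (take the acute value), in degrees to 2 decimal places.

85.01

P_2P_3 = (0, -9, -9), P_2Q_2 = (-5, -5, -1); a normal to α is P_2P_3 × P_2Q_2 = (-36, 45, -45).
Using P_2: α has equation -36x + 45y - 45z = -108.
cos θ = |n₁·n₂| / (|n₁||n₂|) = |-36| / (√5346 · √32).
θ = arccos(0.08704) ≈ 85.01°.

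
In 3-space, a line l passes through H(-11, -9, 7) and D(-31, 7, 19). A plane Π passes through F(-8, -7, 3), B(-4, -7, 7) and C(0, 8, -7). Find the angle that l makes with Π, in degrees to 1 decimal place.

A direction vector for l is D − H = (-20, 16, 12).
FB = (4, 0, 4), FC = (8, 15, -10); a normal to Π is FB × FC = (-60, 72, 60).
Using F: Π has equation -60x + 72y + 60z = 156.
sin θ = |n·v| / (|n||v|) = |3072| / (√12384 · √800) = 0.97599.
θ ≈ 77.4°.

77.4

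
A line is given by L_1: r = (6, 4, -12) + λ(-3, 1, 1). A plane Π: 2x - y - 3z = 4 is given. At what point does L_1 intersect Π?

(-6, 8, -8)

Substitute r = (6, 4, -12) + t(-3, 1, 1) into the plane: 44 + (-10)t = 4, so t = 4.
Intersection: (6, 4, -12) + 4·(-3, 1, 1) = (-6, 8, -8).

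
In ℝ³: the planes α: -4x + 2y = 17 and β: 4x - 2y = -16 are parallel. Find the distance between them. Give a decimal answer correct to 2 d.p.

Rescale β by 1/(-1): -4x + 2y = 16. Then distance = |17 − 16| / √20 ≈ 0.22.

0.22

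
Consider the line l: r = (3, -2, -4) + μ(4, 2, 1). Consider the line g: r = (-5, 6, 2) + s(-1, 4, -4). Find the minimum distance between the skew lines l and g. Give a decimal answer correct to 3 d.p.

Common perpendicular direction n = (4, 2, 1) × (-1, 4, -4) = (-12, 15, 18).
With w = (-5, 6, 2) − (3, -2, -4) = (-8, 8, 6), w · n = 324.
Distance = |w · n| / |n| = |324| / √693 ≈ 12.308.

12.308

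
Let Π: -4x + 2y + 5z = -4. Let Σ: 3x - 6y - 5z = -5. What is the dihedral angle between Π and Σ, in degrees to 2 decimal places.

cos θ = |n₁·n₂| / (|n₁||n₂|) = |-49| / (√45 · √70).
θ = arccos(0.87305) ≈ 29.18°.

29.18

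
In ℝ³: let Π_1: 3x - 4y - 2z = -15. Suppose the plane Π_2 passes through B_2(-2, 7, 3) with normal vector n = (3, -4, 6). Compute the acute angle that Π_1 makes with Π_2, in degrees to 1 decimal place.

72.0

Π_2: n·r = n·B_2 gives 3x - 4y + 6z = -16.
cos θ = |n₁·n₂| / (|n₁||n₂|) = |13| / (√29 · √61).
θ = arccos(0.30909) ≈ 72.0°.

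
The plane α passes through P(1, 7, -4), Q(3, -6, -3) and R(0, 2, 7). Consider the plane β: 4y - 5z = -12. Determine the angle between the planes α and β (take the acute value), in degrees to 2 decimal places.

88.55

PQ = (2, -13, 1), PR = (-1, -5, 11); a normal to α is PQ × PR = (-138, -23, -23).
Using P: α has equation -138x - 23y - 23z = -207.
cos θ = |n₁·n₂| / (|n₁||n₂|) = |23| / (√20102 · √41).
θ = arccos(0.02533) ≈ 88.55°.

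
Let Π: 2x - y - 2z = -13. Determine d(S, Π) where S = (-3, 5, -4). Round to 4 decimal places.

n·S − d = (2)·(-3) + (-1)·(5) + (-2)·(-4) − (-13) = 10; |n| = √9.
Distance = |10| / √9 = 10/√9 ≈ 3.3333.

3.3333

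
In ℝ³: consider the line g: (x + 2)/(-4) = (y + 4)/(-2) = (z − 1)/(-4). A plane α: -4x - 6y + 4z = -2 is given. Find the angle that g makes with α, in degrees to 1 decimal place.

g has direction (-4, -2, -4) through (-2, -4, 1).
sin θ = |n·v| / (|n||v|) = |12| / (√68 · √36) = 0.24254.
θ ≈ 14.0°.

14.0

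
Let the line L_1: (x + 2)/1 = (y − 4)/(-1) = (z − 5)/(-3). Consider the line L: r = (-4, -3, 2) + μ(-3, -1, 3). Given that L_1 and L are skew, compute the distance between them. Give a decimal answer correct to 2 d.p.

L_1 has direction (1, -1, -3) through (-2, 4, 5).
Common perpendicular direction n = (1, -1, -3) × (-3, -1, 3) = (-6, 6, -4).
With w = (-4, -3, 2) − (-2, 4, 5) = (-2, -7, -3), w · n = -18.
Distance = |w · n| / |n| = |-18| / √88 ≈ 1.92.

1.92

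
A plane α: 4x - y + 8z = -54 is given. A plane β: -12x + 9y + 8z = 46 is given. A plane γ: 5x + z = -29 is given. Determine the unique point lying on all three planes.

Solving the 3×3 linear system 4x - y + 8z = -54, -12x + 9y + 8z = 46, 5x + z = -29 (e.g. by elimination or Cramer's rule, determinant = -376) gives (-5, 2, -4).

(-5, 2, -4)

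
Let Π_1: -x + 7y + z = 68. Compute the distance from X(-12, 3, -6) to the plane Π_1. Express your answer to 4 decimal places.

n·X − d = (-1)·(-12) + (7)·(3) + (1)·(-6) − 68 = -41; |n| = √51.
Distance = |-41| / √51 = 41/√51 ≈ 5.7411.

5.7411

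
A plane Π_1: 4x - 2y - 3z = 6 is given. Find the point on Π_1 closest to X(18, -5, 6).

(10, -1, 12)

Foot = X − λn with λ = (n·X − d)/|n|² = (64 − 6)/29 = 2.
Foot = (18, -5, 6) − 2·(4, -2, -3) = (10, -1, 12).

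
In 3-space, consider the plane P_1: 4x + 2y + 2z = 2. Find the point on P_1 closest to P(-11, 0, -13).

Foot = P − λn with λ = (n·P − d)/|n|² = (-70 − 2)/24 = -3.
Foot = (-11, 0, -13) − (-3)·(4, 2, 2) = (1, 6, -7).

(1, 6, -7)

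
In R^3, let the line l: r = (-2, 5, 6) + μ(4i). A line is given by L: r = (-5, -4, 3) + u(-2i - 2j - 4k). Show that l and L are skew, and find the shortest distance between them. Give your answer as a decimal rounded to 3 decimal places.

Common perpendicular direction n = (4, 0, 0) × (-2, -2, -4) = (0, 16, -8).
With w = (-5, -4, 3) − (-2, 5, 6) = (-3, -9, -3), w · n = -120.
Since n ≠ 0 the lines are not parallel, and w · n = -120 ≠ 0 so they do not intersect; hence they are skew.
Distance = |w · n| / |n| = |-120| / √320 ≈ 6.708.

6.708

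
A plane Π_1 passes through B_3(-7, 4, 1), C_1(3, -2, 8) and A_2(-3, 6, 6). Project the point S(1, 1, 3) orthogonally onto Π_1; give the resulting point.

(-1, 0, 5)

B_3C_1 = (10, -6, 7), B_3A_2 = (4, 2, 5); a normal to Π_1 is B_3C_1 × B_3A_2 = (-44, -22, 44).
Using B_3: Π_1 has equation -44x - 22y + 44z = 264.
Foot = S − λn with λ = (n·S − d)/|n|² = (66 − 264)/4356 = -1/22.
Foot = (1, 1, 3) − (-1/22)·(-44, -22, 44) = (-1, 0, 5).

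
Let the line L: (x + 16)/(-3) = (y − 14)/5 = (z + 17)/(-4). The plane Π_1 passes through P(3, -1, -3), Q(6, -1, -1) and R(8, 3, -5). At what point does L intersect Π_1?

(-4, -6, -1)

L has direction (-3, 5, -4) through (-16, 14, -17).
PQ = (3, 0, 2), PR = (5, 4, -2); a normal to Π_1 is PQ × PR = (-8, 16, 12).
Using P: Π_1 has equation -8x + 16y + 12z = -76.
Substitute r = (-16, 14, -17) + t(-3, 5, -4) into the plane: 148 + 56t = -76, so t = -4.
Intersection: (-16, 14, -17) + (-4)·(-3, 5, -4) = (-4, -6, -1).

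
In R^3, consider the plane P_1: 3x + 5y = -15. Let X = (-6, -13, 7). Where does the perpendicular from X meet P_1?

(0, -3, 7)

Foot = X − λn with λ = (n·X − d)/|n|² = (-83 − (-15))/34 = -2.
Foot = (-6, -13, 7) − (-2)·(3, 5, 0) = (0, -3, 7).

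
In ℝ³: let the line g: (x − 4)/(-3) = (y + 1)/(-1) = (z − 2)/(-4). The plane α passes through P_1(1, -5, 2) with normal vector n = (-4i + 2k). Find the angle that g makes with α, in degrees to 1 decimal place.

10.1

g has direction (-3, -1, -4) through (4, -1, 2).
α: n·r = n·P_1 gives -4x + 2z = 0.
sin θ = |n·v| / (|n||v|) = |4| / (√20 · √26) = 0.17541.
θ ≈ 10.1°.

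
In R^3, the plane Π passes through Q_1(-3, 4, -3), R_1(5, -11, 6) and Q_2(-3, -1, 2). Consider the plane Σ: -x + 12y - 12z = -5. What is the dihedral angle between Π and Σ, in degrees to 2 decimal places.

88.42

Q_1R_1 = (8, -15, 9), Q_1Q_2 = (0, -5, 5); a normal to Π is Q_1R_1 × Q_1Q_2 = (-30, -40, -40).
Using Q_1: Π has equation -30x - 40y - 40z = 50.
cos θ = |n₁·n₂| / (|n₁||n₂|) = |30| / (√4100 · √289).
θ = arccos(0.02756) ≈ 88.42°.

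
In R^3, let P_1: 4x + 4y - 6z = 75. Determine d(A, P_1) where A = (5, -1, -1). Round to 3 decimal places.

6.427

n·A − d = (4)·(5) + (4)·(-1) + (-6)·(-1) − 75 = -53; |n| = √68.
Distance = |-53| / √68 = 53/√68 ≈ 6.427.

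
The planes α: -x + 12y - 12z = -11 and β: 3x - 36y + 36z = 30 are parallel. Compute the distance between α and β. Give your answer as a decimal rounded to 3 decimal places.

0.059

Rescale β by 1/(-3): -x + 12y - 12z = -10. Then distance = |-11 − (-10)| / √289 ≈ 0.059.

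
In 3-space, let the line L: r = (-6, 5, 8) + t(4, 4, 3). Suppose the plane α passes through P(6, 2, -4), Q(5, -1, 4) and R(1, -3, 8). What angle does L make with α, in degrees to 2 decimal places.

PQ = (-1, -3, 8), PR = (-5, -5, 12); a normal to α is PQ × PR = (4, -28, -10).
Using P: α has equation 4x - 28y - 10z = 8.
sin θ = |n·v| / (|n||v|) = |-126| / (√900 · √41) = 0.65593.
θ ≈ 40.99°.

40.99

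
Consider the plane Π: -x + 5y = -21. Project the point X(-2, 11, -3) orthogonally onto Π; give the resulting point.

Foot = X − λn with λ = (n·X − d)/|n|² = (57 − (-21))/26 = 3.
Foot = (-2, 11, -3) − 3·(-1, 5, 0) = (1, -4, -3).

(1, -4, -3)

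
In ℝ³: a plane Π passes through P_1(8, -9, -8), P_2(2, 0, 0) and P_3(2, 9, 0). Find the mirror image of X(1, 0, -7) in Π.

(9, 0, -1)

P_1P_2 = (-6, 9, 8), P_1P_3 = (-6, 18, 8); a normal to Π is P_1P_2 × P_1P_3 = (-72, 0, -54).
Using P_1: Π has equation -72x - 54z = -144.
λ = (n·X − d)/|n|² = (306 − (-144))/8100 = 1/18.
Reflection = X − 2λn = (1, 0, -7) − (1/9)·(-72, 0, -54) = (9, 0, -1).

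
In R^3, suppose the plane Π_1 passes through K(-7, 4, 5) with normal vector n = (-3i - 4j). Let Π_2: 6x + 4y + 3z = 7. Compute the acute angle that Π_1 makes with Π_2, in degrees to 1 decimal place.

29.5

Π_1: n·r = n·K gives -3x - 4y = 5.
cos θ = |n₁·n₂| / (|n₁||n₂|) = |-34| / (√25 · √61).
θ = arccos(0.87065) ≈ 29.5°.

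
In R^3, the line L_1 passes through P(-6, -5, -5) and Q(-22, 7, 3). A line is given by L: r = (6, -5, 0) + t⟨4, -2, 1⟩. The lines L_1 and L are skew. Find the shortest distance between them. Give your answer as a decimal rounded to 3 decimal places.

4.427

A direction vector for L_1 is Q − P = (-16, 12, 8).
Common perpendicular direction n = (-16, 12, 8) × (4, -2, 1) = (28, 48, -16).
With w = (6, -5, 0) − (-6, -5, -5) = (12, 0, 5), w · n = 256.
Distance = |w · n| / |n| = |256| / √3344 ≈ 4.427.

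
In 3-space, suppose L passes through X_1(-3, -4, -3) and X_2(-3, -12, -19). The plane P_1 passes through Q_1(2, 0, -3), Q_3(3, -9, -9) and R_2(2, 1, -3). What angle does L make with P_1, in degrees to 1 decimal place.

A direction vector for L is X_2 − X_1 = (0, -8, -16).
Q_1Q_3 = (1, -9, -6), Q_1R_2 = (0, 1, 0); a normal to P_1 is Q_1Q_3 × Q_1R_2 = (6, 0, 1).
Using Q_1: P_1 has equation 6x + z = 9.
sin θ = |n·v| / (|n||v|) = |-16| / (√37 · √320) = 0.14704.
θ ≈ 8.5°.

8.5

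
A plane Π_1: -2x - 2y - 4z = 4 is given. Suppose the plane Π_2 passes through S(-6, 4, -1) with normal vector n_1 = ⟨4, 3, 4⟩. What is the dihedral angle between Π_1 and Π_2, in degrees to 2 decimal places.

Π_2: n_1·r = n_1·S gives 4x + 3y + 4z = -16.
cos θ = |n₁·n₂| / (|n₁||n₂|) = |-30| / (√24 · √41).
θ = arccos(0.95637) ≈ 16.99°.

16.99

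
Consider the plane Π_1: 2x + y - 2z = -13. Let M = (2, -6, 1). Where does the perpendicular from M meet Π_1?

Foot = M − λn with λ = (n·M − d)/|n|² = (-4 − (-13))/9 = 1.
Foot = (2, -6, 1) − 1·(2, 1, -2) = (0, -7, 3).

(0, -7, 3)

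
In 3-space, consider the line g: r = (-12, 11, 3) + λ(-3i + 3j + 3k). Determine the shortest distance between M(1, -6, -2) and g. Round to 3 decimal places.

8.641

Taking (-12, 11, 3) on g with direction v = (-3, 3, 3): w = M − (-12, 11, 3) = (13, -17, -5), and w × v = (-36, -24, -12).
Distance = |w × v| / |v| = √2016 / √27 ≈ 8.641.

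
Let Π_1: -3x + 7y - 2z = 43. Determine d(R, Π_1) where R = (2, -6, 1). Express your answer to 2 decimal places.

n·R − d = (-3)·(2) + (7)·(-6) + (-2)·(1) − 43 = -93; |n| = √62.
Distance = |-93| / √62 = 93/√62 ≈ 11.81.

11.81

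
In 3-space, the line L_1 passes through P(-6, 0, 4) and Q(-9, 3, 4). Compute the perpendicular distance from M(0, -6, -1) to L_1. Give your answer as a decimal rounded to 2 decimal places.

A direction vector for L_1 is Q − P = (-3, 3, 0).
Taking (-6, 0, 4) on L_1 with direction v = (-3, 3, 0): w = M − (-6, 0, 4) = (6, -6, -5), and w × v = (15, 15, 0).
Distance = |w × v| / |v| = √450 / √18 ≈ 5.00.

5.00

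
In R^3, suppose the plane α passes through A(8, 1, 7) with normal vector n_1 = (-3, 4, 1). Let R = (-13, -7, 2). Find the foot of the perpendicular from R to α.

(-10, -11, 1)

α: n_1·r = n_1·A gives -3x + 4y + z = -13.
Foot = R − λn with λ = (n·R − d)/|n|² = (13 − (-13))/26 = 1.
Foot = (-13, -7, 2) − 1·(-3, 4, 1) = (-10, -11, 1).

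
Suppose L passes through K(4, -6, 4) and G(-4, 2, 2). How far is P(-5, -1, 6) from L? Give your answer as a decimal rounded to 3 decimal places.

4.651

A direction vector for L is G − K = (-8, 8, -2).
Taking (4, -6, 4) on L with direction v = (-8, 8, -2): w = P − (4, -6, 4) = (-9, 5, 2), and w × v = (-26, -34, -32).
Distance = |w × v| / |v| = √2856 / √132 ≈ 4.651.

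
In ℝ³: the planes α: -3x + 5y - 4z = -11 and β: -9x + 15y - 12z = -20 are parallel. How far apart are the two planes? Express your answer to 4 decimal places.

Rescale β by 1/3: -3x + 5y - 4z = -20/3. Then distance = |-11 − (-20/3)| / √50 ≈ 0.6128.

0.6128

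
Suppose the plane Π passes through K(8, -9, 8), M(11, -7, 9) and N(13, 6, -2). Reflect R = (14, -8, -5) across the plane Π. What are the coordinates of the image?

(2, 4, 7)

KM = (3, 2, 1), KN = (5, 15, -10); a normal to Π is KM × KN = (-35, 35, 35).
Using K: Π has equation -35x + 35y + 35z = -315.
λ = (n·R − d)/|n|² = (-945 − (-315))/3675 = -6/35.
Reflection = R − 2λn = (14, -8, -5) − (-12/35)·(-35, 35, 35) = (2, 4, 7).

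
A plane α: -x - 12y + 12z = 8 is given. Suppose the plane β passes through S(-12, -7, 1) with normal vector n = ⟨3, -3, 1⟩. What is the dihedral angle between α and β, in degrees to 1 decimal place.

β: n·r = n·S gives 3x - 3y + z = -14.
cos θ = |n₁·n₂| / (|n₁||n₂|) = |45| / (√289 · √19).
θ = arccos(0.60728) ≈ 52.6°.

52.6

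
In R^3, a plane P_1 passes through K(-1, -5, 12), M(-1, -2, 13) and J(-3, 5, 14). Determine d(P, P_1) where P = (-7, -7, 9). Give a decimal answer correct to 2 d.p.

KM = (0, 3, 1), KJ = (-2, 10, 2); a normal to P_1 is KM × KJ = (-4, -2, 6).
Using K: P_1 has equation -4x - 2y + 6z = 86.
n·P − d = (-4)·(-7) + (-2)·(-7) + (6)·(9) − 86 = 10; |n| = √56.
Distance = |10| / √56 = 10/√56 ≈ 1.34.

1.34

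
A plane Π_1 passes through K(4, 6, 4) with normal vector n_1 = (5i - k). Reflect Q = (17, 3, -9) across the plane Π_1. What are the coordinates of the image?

(-13, 3, -3)

Π_1: n_1·r = n_1·K gives 5x - z = 16.
λ = (n·Q − d)/|n|² = (94 − 16)/26 = 3.
Reflection = Q − 2λn = (17, 3, -9) − 6·(5, 0, -1) = (-13, 3, -3).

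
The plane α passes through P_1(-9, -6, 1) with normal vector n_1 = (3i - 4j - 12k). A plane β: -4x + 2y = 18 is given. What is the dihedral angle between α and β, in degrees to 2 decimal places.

69.88

α: n_1·r = n_1·P_1 gives 3x - 4y - 12z = -15.
cos θ = |n₁·n₂| / (|n₁||n₂|) = |-20| / (√169 · √20).
θ = arccos(0.34401) ≈ 69.88°.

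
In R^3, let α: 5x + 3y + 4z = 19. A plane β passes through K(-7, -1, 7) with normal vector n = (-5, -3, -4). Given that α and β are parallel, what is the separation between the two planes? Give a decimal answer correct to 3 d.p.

β: n·r = n·K gives -5x - 3y - 4z = 10.
Rescale β by 1/(-1): 5x + 3y + 4z = -10. Then distance = |19 − (-10)| / √50 ≈ 4.101.

4.101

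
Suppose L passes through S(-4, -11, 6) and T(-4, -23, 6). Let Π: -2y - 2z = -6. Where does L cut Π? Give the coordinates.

A direction vector for L is T − S = (0, -12, 0).
Substitute r = (-4, -11, 6) + t(0, -12, 0) into the plane: 10 + 24t = -6, so t = -2/3.
Intersection: (-4, -11, 6) + (-2/3)·(0, -12, 0) = (-4, -3, 6).

(-4, -3, 6)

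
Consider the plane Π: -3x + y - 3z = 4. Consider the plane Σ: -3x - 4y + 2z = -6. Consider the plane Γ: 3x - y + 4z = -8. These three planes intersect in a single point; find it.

Solving the 3×3 linear system -3x + y - 3z = 4, -3x - 4y + 2z = -6, 3x - y + 4z = -8 (e.g. by elimination or Cramer's rule, determinant = 15) gives (2, -2, -4).

(2, -2, -4)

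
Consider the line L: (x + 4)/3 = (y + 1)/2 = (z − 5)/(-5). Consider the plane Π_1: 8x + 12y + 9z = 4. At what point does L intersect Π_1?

(-1, 1, 0)

L has direction (3, 2, -5) through (-4, -1, 5).
Substitute r = (-4, -1, 5) + t(3, 2, -5) into the plane: 1 + 3t = 4, so t = 1.
Intersection: (-4, -1, 5) + 1·(3, 2, -5) = (-1, 1, 0).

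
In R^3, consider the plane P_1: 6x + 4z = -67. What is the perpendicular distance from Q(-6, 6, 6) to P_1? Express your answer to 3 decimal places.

n·Q − d = (6)·(-6) + (0)·(6) + (4)·(6) − (-67) = 55; |n| = √52.
Distance = |55| / √52 = 55/√52 ≈ 7.627.

7.627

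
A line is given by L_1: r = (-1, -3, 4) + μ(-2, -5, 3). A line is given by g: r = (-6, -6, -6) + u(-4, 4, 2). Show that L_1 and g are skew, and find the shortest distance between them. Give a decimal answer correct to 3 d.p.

Common perpendicular direction n = (-2, -5, 3) × (-4, 4, 2) = (-22, -8, -28).
With w = (-6, -6, -6) − (-1, -3, 4) = (-5, -3, -10), w · n = 414.
Since n ≠ 0 the lines are not parallel, and w · n = 414 ≠ 0 so they do not intersect; hence they are skew.
Distance = |w · n| / |n| = |414| / √1332 ≈ 11.344.

11.344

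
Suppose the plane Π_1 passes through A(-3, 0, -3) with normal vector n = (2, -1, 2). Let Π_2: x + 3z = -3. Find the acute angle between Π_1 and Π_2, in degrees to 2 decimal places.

Π_1: n·r = n·A gives 2x - y + 2z = -12.
cos θ = |n₁·n₂| / (|n₁||n₂|) = |8| / (√9 · √10).
θ = arccos(0.84327) ≈ 32.51°.

32.51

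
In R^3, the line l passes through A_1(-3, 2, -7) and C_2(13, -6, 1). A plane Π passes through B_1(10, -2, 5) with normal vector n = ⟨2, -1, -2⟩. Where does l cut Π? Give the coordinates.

A direction vector for l is C_2 − A_1 = (16, -8, 8).
Π: n·r = n·B_1 gives 2x - y - 2z = 12.
Substitute r = (-3, 2, -7) + t(16, -8, 8) into the plane: 6 + 24t = 12, so t = 1/4.
Intersection: (-3, 2, -7) + (1/4)·(16, -8, 8) = (1, 0, -5).

(1, 0, -5)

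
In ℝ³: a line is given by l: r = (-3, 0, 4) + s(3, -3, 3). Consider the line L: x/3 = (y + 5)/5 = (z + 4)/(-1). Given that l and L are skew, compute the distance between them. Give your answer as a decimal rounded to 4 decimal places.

9.7980

L has direction (3, 5, -1) through (0, -5, -4).
Common perpendicular direction n = (3, -3, 3) × (3, 5, -1) = (-12, 12, 24).
With w = (0, -5, -4) − (-3, 0, 4) = (3, -5, -8), w · n = -288.
Distance = |w · n| / |n| = |-288| / √864 ≈ 9.7980.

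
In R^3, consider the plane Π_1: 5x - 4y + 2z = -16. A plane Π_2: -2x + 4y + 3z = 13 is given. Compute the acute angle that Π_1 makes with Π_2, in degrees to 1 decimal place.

56.4

cos θ = |n₁·n₂| / (|n₁||n₂|) = |-20| / (√45 · √29).
θ = arccos(0.55364) ≈ 56.4°.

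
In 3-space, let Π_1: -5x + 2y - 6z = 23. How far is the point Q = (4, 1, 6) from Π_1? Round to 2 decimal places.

n·Q − d = (-5)·(4) + (2)·(1) + (-6)·(6) − 23 = -77; |n| = √65.
Distance = |-77| / √65 = 77/√65 ≈ 9.55.

9.55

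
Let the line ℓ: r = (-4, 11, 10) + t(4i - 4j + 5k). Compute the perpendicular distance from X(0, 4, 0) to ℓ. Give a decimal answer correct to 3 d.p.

12.821

Taking (-4, 11, 10) on ℓ with direction v = (4, -4, 5): w = X − (-4, 11, 10) = (4, -7, -10), and w × v = (-75, -60, 12).
Distance = |w × v| / |v| = √9369 / √57 ≈ 12.821.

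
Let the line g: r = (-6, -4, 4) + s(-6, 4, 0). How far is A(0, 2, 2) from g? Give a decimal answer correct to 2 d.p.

Taking (-6, -4, 4) on g with direction v = (-6, 4, 0): w = A − (-6, -4, 4) = (6, 6, -2), and w × v = (8, 12, 60).
Distance = |w × v| / |v| = √3808 / √52 ≈ 8.56.

8.56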